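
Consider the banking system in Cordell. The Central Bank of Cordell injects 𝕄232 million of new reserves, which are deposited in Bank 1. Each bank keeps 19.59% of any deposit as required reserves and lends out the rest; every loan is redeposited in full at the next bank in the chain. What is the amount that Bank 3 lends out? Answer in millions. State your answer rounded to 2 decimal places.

𝕄120.62 million

Each bank lends a fraction (1 − rr) = 0.8041 of the deposit it receives, so Bank 3 receives 232·0.8041^2 and lends 232·0.8041^3 ≈ 120.6197 million.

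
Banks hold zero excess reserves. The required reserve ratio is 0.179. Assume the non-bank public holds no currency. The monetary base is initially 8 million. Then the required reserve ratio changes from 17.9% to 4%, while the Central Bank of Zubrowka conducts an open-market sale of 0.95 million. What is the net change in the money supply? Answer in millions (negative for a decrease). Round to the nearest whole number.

Before: m₁ = 1 / (0.179) ≈ 5.5866, MB₁ = 8, so M₁ = 5.5866 × 8 = 44.6928 million.
After: m₂ = 1 / (0.04) = 25, MB₂ = 8 − 0.95 = 7.05, so M₂ = 25 × 7.05 = 176.25 million.
ΔM = M₂ − M₁ = 176.25 − 44.6928 = 131.5572 million.

132 million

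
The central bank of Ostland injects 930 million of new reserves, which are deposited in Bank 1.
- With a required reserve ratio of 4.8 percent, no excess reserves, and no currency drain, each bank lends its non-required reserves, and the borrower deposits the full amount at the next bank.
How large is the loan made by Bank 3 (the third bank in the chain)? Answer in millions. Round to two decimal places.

Each bank lends a fraction (1 − rr) = 0.9520 of the deposit it receives, so Bank 3 receives 930·0.9520^2 and lends 930·0.9520^3 ≈ 802.4053 million.

802.41 million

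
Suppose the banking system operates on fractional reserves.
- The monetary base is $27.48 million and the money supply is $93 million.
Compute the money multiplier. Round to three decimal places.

The money multiplier is m = M / MB = 93 / 27.48 ≈ 3.38428.

3.384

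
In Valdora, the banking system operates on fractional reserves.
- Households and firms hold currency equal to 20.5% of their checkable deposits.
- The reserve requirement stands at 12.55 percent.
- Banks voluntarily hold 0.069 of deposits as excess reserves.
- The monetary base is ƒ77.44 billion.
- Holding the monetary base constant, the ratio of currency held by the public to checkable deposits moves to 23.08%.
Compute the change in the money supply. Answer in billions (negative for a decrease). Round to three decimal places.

Initially m₁ = (1 + 0.205) / (0.1255 + 0.069 + 0.205) ≈ 3.016270, so M₁ = 3.016270 × 77.44 ≈ 233.5799 billion.
After the change m₂ = (1 + 0.2308) / (0.1255 + 0.069 + 0.2308) ≈ 2.893957, so M₂ = 2.893957 × 77.44 ≈ 224.108 billion.
ΔM = M₂ − M₁ = 224.108 − 233.5799 = -9.4719 billion.

-9.472 billion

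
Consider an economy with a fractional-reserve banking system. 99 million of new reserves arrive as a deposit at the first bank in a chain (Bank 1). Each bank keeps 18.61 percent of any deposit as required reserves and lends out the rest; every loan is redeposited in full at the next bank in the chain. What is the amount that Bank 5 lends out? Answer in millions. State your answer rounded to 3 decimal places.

35.358 million

Each bank lends a fraction (1 − rr) = 0.8139 of the deposit it receives, so Bank 5 receives 99·0.8139^4 and lends 99·0.8139^5 ≈ 35.3582 million.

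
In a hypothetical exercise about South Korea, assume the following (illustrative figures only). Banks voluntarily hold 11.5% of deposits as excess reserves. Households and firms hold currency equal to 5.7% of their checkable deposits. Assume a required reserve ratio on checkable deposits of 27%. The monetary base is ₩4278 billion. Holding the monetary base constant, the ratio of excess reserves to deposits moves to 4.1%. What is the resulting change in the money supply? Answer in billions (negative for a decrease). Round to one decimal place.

Initially m₁ = (1 + 0.057) / (0.27 + 0.115 + 0.057) ≈ 2.391403, so M₁ = 2.391403 × 4278 ≈ 10230.422 billion.
After the change m₂ = (1 + 0.057) / (0.27 + 0.041 + 0.057) ≈ 2.872283, so M₂ = 2.872283 × 4278 ≈ 12287.6267 billion.
ΔM = M₂ − M₁ = 12287.6267 − 10230.422 = 2057.2047 billion.

₩2057.2 billion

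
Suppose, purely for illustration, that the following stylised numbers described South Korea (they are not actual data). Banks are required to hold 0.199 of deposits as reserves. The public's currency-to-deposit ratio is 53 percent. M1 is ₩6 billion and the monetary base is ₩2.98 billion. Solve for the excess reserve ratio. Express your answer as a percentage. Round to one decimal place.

3.1%

Using m = M/MB = 6/2.98 ≈ 2.013423. Since m = (1 + c)/(c + rr + e), the denominator satisfies c + rr + e = (1 + c)/m = (1 + 0.53) / 2.013423 ≈ 0.759900.
With c = 0.53 and rr = 0.199, the excess reserve ratio is 0.759900 − 0.53 − 0.199 = 0.0309.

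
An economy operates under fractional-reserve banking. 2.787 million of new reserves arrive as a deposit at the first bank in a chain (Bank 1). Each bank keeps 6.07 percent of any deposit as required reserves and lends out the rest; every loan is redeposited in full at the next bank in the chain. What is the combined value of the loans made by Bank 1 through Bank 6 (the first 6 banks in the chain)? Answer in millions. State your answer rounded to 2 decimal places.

13.51 million

Bank i lends (1 − rr)^i of the original deposit: Bank 1 lends 2.787·0.9393 ≈ 2.6178, Bank 2 lends 2.787·0.9393² ≈ 2.4589, and so on.
Summing a geometric series: total = 2.787·[0.9393·(1 − 0.9393^6) / (1 − 0.9393)] ≈ 13.5078 million.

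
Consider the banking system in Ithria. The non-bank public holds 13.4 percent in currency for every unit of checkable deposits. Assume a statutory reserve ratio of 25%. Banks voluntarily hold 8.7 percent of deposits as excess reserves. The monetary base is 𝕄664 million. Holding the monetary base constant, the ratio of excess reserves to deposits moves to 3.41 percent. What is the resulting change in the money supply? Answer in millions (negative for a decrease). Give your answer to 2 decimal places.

Initially m₁ = (1 + 0.134) / (0.25 + 0.087 + 0.134) ≈ 2.407643, so M₁ = 2.407643 × 664 ≈ 1598.675 million.
After the change m₂ = (1 + 0.134) / (0.25 + 0.0341 + 0.134) ≈ 2.712270, so M₂ = 2.712270 × 664 ≈ 1800.9473 million.
ΔM = M₂ − M₁ = 1800.9473 − 1598.675 = 202.2723 million.

𝕄202.27 million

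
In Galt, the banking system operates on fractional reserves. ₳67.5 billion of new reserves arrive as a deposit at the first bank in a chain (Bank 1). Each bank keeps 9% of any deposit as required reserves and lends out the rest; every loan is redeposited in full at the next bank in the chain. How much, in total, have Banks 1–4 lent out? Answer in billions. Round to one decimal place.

₳214.5 billion

Bank i lends (1 − rr)^i of the original deposit: Bank 1 lends 67.5·0.9100 = 61.4250, Bank 2 lends 67.5·0.9100² ≈ 55.8968, and so on.
Summing a geometric series: total = 67.5·[0.9100·(1 − 0.9100^4) / (1 − 0.9100)] ≈ 214.4759 billion.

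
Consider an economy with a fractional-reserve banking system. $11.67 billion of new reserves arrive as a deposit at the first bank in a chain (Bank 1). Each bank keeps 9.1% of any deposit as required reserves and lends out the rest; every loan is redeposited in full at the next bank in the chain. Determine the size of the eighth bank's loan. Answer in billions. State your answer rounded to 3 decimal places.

Each bank lends a fraction (1 − rr) = 0.9090 of the deposit it receives, so Bank 8 receives 11.67·0.9090^7 and lends 11.67·0.9090^8 ≈ 5.4398 billion.

$5.440 billion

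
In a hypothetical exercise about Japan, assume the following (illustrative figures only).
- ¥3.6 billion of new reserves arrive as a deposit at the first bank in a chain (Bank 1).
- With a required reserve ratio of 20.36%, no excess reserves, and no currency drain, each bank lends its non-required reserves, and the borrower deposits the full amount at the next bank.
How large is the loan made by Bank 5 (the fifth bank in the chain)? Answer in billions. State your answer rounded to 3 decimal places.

¥1.153 billion

Each bank lends a fraction (1 − rr) = 0.7964 of the deposit it receives, so Bank 5 receives 3.6·0.7964^4 and lends 3.6·0.7964^5 ≈ 1.1533 billion.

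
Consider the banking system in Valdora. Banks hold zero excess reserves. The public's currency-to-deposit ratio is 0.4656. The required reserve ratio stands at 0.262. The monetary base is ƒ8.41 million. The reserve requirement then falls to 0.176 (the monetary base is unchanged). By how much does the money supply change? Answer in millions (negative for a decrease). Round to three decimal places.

Initially m₁ = (1 + 0.4656) / (0.262 + 0.4656) ≈ 2.01429, so M₁ = 2.01429 × 8.41 ≈ 16.9402 million.
After the change m₂ = (1 + 0.4656) / (0.176 + 0.4656) ≈ 2.28429, so M₂ = 2.28429 × 8.41 ≈ 19.2109 million.
ΔM = M₂ − M₁ = 19.2109 − 16.9402 = 2.2707 million.

ƒ2.271 million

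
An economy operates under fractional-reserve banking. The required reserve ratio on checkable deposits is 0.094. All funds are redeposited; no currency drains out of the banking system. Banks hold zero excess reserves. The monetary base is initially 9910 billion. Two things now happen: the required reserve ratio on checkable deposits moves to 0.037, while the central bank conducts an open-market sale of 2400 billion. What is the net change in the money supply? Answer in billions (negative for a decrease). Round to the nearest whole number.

97547 billion

Before: m₁ = 1 / (0.094) ≈ 10.63830, MB₁ = 9910, so M₁ = 10.63830 × 9910 = 105425.553 billion.
After: m₂ = 1 / (0.037) ≈ 27.02703, MB₂ = 9910 − 2400 = 7510, so M₂ = 27.02703 × 7510 = 202972.9953 billion.
ΔM = M₂ − M₁ = 202972.9953 − 105425.553 = 97547.4423 billion.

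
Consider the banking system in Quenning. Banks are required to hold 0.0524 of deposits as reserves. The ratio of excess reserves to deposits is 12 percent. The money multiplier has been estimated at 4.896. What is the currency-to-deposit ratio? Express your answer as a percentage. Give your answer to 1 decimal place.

4.0%

Using m = 4.896. From m = (1 + c)/(c + rr + e), rearranging gives 1 + c = m·(c + rr + e), so c·(1 − m) = m·(rr + e) − 1.
Hence c = [m·(rr + e) − 1]/(1 − m) = [4.896 × (0.0524 + 0.12) − 1] / (1 − 4.896) ≈ 0.040023.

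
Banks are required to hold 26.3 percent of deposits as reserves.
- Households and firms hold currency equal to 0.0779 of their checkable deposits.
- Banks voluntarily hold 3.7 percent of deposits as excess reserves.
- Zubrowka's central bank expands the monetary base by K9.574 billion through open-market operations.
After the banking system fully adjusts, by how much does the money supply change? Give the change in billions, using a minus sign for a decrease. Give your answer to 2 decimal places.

The money multiplier is m = (1 + c) / (rr + e + c) = (1 + 0.0779) / (0.263 + 0.037 + 0.0779) ≈ 2.8523.
The purchase adds 9.574 billion of base, so ΔM = m × ΔMB = 2.8523 × (+9.574) ≈ 27.3079 billion.

K27.31 billion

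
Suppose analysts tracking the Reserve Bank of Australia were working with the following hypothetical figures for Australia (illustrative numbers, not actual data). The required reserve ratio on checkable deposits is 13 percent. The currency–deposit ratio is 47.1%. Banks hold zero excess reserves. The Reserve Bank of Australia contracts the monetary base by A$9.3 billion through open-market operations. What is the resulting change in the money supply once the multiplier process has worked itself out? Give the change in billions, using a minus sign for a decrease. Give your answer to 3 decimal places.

The money multiplier is m = (1 + c) / (rr + c) = (1 + 0.471) / (0.13 + 0.471) ≈ 2.44759.
The sale removes 9.3 billion of base, so ΔM = m × ΔMB = 2.44759 × (−9.3) ≈ -22.7626 billion.

-22.763 billion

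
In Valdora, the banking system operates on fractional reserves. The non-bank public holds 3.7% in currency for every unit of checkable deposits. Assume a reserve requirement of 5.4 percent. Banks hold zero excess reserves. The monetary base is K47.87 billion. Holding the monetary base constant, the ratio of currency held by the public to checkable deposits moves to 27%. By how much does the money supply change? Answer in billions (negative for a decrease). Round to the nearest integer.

-358 billion

Initially m₁ = (1 + 0.037) / (0.054 + 0.037) ≈ 11.3956, so M₁ = 11.3956 × 47.87 ≈ 545.5074 billion.
After the change m₂ = (1 + 0.27) / (0.054 + 0.27) ≈ 3.9198, so M₂ = 3.9198 × 47.87 ≈ 187.6408 billion.
ΔM = M₂ − M₁ = 187.6408 − 545.5074 = -357.8666 billion.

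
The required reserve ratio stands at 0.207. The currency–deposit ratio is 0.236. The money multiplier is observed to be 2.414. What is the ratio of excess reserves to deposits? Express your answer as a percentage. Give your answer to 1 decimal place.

Using m = 2.414. Since m = (1 + c)/(c + rr + e), the denominator satisfies c + rr + e = (1 + c)/m = (1 + 0.236) / 2.414 ≈ 0.512013.
With c = 0.236 and rr = 0.207, the ratio of excess reserves to deposits is 0.512013 − 0.236 − 0.207 = 0.069013.

6.9%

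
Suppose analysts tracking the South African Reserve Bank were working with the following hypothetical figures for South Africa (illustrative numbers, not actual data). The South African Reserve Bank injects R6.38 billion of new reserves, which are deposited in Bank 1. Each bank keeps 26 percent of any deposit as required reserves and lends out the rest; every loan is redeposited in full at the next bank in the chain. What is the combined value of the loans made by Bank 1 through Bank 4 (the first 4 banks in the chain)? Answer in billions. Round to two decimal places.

Bank i lends (1 − rr)^i of the original deposit: Bank 1 lends 6.38·0.7400 = 4.7212, Bank 2 lends 6.38·0.7400² ≈ 3.4937, and so on.
Summing a geometric series: total = 6.38·[0.7400·(1 − 0.7400^4) / (1 − 0.7400)] ≈ 12.7134 billion.

R12.71 billion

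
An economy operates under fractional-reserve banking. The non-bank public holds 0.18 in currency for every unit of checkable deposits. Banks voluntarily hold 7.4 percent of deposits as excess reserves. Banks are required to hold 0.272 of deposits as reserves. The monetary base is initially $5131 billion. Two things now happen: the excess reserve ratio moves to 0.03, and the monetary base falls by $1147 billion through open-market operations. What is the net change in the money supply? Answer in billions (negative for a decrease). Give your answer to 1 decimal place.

Before: m₁ = (1 + 0.18) / (0.272 + 0.074 + 0.18) ≈ 2.243346, MB₁ = 5131, so M₁ = 2.243346 × 5131 ≈ 11510.6083 billion.
After: m₂ = (1 + 0.18) / (0.272 + 0.03 + 0.18) ≈ 2.448133, MB₂ = 5131 − 1147 = 3984, so M₂ = 2.448133 × 3984 ≈ 9753.3619 billion.
ΔM = M₂ − M₁ = 9753.3619 − 11510.6083 = -1757.2464 billion.

-1757.2 billion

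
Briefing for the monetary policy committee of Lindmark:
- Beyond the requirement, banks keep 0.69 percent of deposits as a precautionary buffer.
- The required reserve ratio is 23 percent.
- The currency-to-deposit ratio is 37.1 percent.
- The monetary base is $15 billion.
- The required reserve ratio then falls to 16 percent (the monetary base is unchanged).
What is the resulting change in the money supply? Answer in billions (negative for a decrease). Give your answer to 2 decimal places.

Initially m₁ = (1 + 0.371) / (0.23 + 0.0069 + 0.371) ≈ 2.25531, so M₁ = 2.25531 × 15 ≈ 33.8297 billion.
After the change m₂ = (1 + 0.371) / (0.16 + 0.0069 + 0.371) ≈ 2.54880, so M₂ = 2.54880 × 15 = 38.232 billion.
ΔM = M₂ − M₁ = 38.232 − 33.8297 = 4.4023 billion.

$4.40 billion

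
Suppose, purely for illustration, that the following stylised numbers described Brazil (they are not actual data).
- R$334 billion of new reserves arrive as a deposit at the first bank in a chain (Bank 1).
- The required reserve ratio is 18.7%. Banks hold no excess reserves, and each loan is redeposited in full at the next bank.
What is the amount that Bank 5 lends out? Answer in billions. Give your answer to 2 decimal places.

Each bank lends a fraction (1 − rr) = 0.8130 of the deposit it receives, so Bank 5 receives 334·0.8130^4 and lends 334·0.8130^5 ≈ 118.6313 billion.

R$118.63 billion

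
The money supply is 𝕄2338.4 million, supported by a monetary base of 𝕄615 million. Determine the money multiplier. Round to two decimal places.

The money multiplier is m = M / MB = 2338.4 / 615 ≈ 3.80228.

3.80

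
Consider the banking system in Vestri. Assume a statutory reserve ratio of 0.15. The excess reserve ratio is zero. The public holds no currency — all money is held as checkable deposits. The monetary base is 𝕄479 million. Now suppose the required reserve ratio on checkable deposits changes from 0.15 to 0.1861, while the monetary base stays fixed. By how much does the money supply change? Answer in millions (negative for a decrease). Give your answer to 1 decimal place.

-619.4 million

Initially m₁ = 1 / (0.15) ≈ 6.66667, so M₁ = 6.66667 × 479 ≈ 3193.3349 million.
After the change m₂ = 1 / (0.1861) ≈ 5.37346, so M₂ = 5.37346 × 479 ≈ 2573.8873 million.
ΔM = M₂ − M₁ = 2573.8873 − 3193.3349 = -619.4476 million.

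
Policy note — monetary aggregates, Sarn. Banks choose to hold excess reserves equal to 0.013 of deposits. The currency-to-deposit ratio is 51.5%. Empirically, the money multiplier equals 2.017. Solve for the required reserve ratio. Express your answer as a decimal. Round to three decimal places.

0.223

Using m = 2.017. Since m = (1 + c)/(c + rr + e), the denominator satisfies c + rr + e = (1 + c)/m = (1 + 0.515) / 2.017 ≈ 0.751116.
With c = 0.515 and e = 0.013, the required reserve ratio is 0.751116 − 0.515 − 0.013 = 0.223116.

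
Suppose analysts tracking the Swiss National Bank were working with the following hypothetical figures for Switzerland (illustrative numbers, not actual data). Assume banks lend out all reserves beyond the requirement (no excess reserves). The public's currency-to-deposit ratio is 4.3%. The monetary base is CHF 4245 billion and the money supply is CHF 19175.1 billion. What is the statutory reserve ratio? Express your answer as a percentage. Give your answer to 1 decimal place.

Using m = M/MB = 19175.1/4245 ≈ 4.517102. Since m = (1 + c)/(c + rr + e), the denominator satisfies c + rr + e = (1 + c)/m = (1 + 0.043) / 4.517102 ≈ 0.230900.
With c = 0.043 and e = 0, the statutory reserve ratio is 0.230900 − 0.043 − 0 = 0.1879.

18.8%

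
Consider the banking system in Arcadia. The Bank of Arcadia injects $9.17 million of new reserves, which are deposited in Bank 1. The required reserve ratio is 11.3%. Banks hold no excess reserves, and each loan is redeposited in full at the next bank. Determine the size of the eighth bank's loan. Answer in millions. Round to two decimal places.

$3.51 million

Each bank lends a fraction (1 − rr) = 0.8870 of the deposit it receives, so Bank 8 receives 9.17·0.8870^7 and lends 9.17·0.8870^8 ≈ 3.5136 million.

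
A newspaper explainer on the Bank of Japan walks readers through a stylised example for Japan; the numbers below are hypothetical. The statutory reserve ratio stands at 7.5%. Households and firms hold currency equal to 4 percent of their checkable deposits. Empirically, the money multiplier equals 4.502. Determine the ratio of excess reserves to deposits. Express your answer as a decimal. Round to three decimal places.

0.116

Using m = 4.502. Since m = (1 + c)/(c + rr + e), the denominator satisfies c + rr + e = (1 + c)/m = (1 + 0.04) / 4.502 ≈ 0.231008.
With c = 0.04 and rr = 0.075, the ratio of excess reserves to deposits is 0.231008 − 0.04 − 0.075 = 0.116008.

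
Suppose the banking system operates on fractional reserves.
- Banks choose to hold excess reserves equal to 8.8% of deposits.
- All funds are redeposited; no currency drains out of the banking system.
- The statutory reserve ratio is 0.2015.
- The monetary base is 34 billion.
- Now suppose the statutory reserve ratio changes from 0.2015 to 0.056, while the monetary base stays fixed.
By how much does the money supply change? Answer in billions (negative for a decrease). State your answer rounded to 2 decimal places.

118.67 billion

Initially m₁ = 1 / (0.2015 + 0.088) ≈ 3.45423, so M₁ = 3.45423 × 34 ≈ 117.4438 billion.
After the change m₂ = 1 / (0.056 + 0.088) ≈ 6.94444, so M₂ = 6.94444 × 34 ≈ 236.111 billion.
ΔM = M₂ − M₁ = 236.111 − 117.4438 = 118.6672 billion.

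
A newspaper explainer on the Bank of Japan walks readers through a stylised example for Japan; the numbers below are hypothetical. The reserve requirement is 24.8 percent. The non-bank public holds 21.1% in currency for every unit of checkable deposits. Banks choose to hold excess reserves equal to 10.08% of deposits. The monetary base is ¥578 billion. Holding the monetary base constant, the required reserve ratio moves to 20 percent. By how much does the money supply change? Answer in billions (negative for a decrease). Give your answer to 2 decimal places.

Initially m₁ = (1 + 0.211) / (0.248 + 0.1008 + 0.211) ≈ 2.163273, so M₁ = 2.163273 × 578 ≈ 1250.3718 billion.
After the change m₂ = (1 + 0.211) / (0.2 + 0.1008 + 0.211) ≈ 2.366159, so M₂ = 2.366159 × 578 ≈ 1367.6399 billion.
ΔM = M₂ − M₁ = 1367.6399 − 1250.3718 = 117.2681 billion.

¥117.27 billion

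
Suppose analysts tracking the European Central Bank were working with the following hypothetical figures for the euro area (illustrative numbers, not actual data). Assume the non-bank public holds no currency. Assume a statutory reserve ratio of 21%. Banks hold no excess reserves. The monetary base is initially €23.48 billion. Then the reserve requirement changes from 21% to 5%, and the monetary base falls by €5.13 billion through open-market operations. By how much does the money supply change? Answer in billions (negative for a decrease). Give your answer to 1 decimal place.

€255.2 billion

Before: m₁ = 1 / (0.21) ≈ 4.7619, MB₁ = 23.48, so M₁ = 4.7619 × 23.48 ≈ 111.8094 billion.
After: m₂ = 1 / (0.05) = 20, MB₂ = 23.48 − 5.13 = 18.35, so M₂ = 20 × 18.35 = 367 billion.
ΔM = M₂ − M₁ = 367 − 111.8094 = 255.1906 billion.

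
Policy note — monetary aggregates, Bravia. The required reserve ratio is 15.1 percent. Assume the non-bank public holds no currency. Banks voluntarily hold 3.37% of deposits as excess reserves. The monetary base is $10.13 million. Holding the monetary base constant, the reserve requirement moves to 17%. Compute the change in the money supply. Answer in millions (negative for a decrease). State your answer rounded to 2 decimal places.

-5.12 million

Initially m₁ = 1 / (0.151 + 0.0337) ≈ 5.41419, so M₁ = 5.41419 × 10.13 ≈ 54.8457 million.
After the change m₂ = 1 / (0.17 + 0.0337) ≈ 4.90918, so M₂ = 4.90918 × 10.13 ≈ 49.73 million.
ΔM = M₂ − M₁ = 49.73 − 54.8457 = -5.1157 million.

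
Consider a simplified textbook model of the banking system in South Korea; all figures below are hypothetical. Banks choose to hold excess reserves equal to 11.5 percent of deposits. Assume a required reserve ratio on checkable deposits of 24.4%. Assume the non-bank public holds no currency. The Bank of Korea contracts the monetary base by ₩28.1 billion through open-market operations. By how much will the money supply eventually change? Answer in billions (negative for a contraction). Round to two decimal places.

The money multiplier is m = 1 / (rr + e) = 1 / (0.244 + 0.115) ≈ 2.78552.
The sale removes 28.1 billion of base, so ΔM = m × ΔMB = 2.78552 × (−28.1) ≈ -78.2731 billion.

-78.27 billion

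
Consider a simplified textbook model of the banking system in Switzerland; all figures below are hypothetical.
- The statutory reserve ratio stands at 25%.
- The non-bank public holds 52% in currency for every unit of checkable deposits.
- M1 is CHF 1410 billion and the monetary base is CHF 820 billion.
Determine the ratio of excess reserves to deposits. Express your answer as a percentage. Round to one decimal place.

Using m = M/MB = 1410/820 ≈ 1.719512. Since m = (1 + c)/(c + rr + e), the denominator satisfies c + rr + e = (1 + c)/m = (1 + 0.52) / 1.719512 ≈ 0.883972.
With c = 0.52 and rr = 0.25, the ratio of excess reserves to deposits is 0.883972 − 0.52 − 0.25 = 0.113972.

11.4%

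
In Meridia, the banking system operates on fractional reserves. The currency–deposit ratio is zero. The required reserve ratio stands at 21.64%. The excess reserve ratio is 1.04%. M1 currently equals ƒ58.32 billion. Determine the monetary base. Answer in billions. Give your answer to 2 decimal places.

The money multiplier is m = 1 / (rr + e) = 1 / (0.2164 + 0.0104) ≈ 4.40917.
MB = M / m = 58.32 / 4.40917 ≈ 13.227 billion.

ƒ13.23 billion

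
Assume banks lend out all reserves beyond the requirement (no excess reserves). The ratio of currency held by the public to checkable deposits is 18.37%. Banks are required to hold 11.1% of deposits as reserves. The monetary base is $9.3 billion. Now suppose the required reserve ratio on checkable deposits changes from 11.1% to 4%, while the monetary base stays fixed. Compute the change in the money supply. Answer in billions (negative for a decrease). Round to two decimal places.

$11.86 billion

Initially m₁ = (1 + 0.1837) / (0.111 + 0.1837) ≈ 4.0166, so M₁ = 4.0166 × 9.3 ≈ 37.3544 billion.
After the change m₂ = (1 + 0.1837) / (0.04 + 0.1837) ≈ 5.2915, so M₂ = 5.2915 × 9.3 ≈ 49.211 billion.
ΔM = M₂ − M₁ = 49.211 − 37.3544 = 11.8566 billion.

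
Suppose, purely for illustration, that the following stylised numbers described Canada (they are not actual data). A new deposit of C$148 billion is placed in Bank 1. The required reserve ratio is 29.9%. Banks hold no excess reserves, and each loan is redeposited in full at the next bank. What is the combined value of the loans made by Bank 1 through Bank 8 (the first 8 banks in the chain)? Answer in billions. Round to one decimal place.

Bank i lends (1 − rr)^i of the original deposit: Bank 1 lends 148·0.7010 = 103.7480, Bank 2 lends 148·0.7010² ≈ 72.7273, and so on.
Summing a geometric series: total = 148·[0.7010·(1 − 0.7010^8) / (1 − 0.7010)] ≈ 326.7506 billion.

C$326.8 billion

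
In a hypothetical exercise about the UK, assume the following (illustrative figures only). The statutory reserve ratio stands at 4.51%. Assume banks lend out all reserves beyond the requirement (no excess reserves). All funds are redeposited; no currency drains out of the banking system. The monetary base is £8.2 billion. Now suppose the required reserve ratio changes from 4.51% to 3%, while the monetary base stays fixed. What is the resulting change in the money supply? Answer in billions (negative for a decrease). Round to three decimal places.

Initially m₁ = 1 / (0.0451) ≈ 22.17295, so M₁ = 22.17295 × 8.2 ≈ 181.8182 billion.
After the change m₂ = 1 / (0.03) ≈ 33.33333, so M₂ = 33.33333 × 8.2 ≈ 273.3333 billion.
ΔM = M₂ − M₁ = 273.3333 − 181.8182 = 91.5151 billion.

£91.515 billion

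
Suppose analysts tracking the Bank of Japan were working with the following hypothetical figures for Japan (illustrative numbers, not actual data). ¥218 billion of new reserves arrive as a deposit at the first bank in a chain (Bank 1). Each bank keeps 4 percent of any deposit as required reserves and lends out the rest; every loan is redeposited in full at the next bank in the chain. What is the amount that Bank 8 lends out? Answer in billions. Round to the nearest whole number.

Each bank lends a fraction (1 − rr) = 0.9600 of the deposit it receives, so Bank 8 receives 218·0.9600^7 and lends 218·0.9600^8 ≈ 157.2629 billion.

¥157 billion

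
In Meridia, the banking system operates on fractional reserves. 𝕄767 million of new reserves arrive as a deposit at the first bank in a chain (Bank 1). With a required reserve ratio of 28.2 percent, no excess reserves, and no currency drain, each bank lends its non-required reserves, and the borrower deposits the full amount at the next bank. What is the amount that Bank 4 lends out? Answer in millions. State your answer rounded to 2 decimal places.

Each bank lends a fraction (1 − rr) = 0.7180 of the deposit it receives, so Bank 4 receives 767·0.7180^3 and lends 767·0.7180^4 ≈ 203.8418 million.

𝕄203.84 million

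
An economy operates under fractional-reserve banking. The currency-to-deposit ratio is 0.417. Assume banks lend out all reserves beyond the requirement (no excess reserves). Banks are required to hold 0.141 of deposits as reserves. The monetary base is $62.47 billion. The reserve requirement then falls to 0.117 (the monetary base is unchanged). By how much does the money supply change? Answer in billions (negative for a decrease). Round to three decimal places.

Initially m₁ = (1 + 0.417) / (0.141 + 0.417) ≈ 2.539427, so M₁ = 2.539427 × 62.47 ≈ 158.638 billion.
After the change m₂ = (1 + 0.417) / (0.117 + 0.417) ≈ 2.653558, so M₂ = 2.653558 × 62.47 ≈ 165.7678 billion.
ΔM = M₂ − M₁ = 165.7678 − 158.638 = 7.1298 billion.

$7.130 billion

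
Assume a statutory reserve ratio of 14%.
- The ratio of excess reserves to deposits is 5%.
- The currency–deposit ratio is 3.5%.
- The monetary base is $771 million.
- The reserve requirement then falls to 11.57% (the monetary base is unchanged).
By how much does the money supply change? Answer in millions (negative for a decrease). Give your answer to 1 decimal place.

Initially m₁ = (1 + 0.035) / (0.14 + 0.05 + 0.035) = 4.6, so M₁ = 4.6 × 771 = 3546.6 million.
After the change m₂ = (1 + 0.035) / (0.1157 + 0.05 + 0.035) ≈ 5.15695, so M₂ = 5.15695 × 771 ≈ 3976.0085 million.
ΔM = M₂ − M₁ = 3976.0085 − 3546.6 = 429.4085 million.

$429.4 million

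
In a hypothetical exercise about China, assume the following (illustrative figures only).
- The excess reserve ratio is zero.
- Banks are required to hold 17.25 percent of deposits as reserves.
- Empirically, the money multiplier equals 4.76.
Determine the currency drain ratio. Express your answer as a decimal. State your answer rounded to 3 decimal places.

0.048

Using m = 4.76. From m = (1 + c)/(c + rr + e), rearranging gives 1 + c = m·(c + rr + e), so c·(1 − m) = m·(rr + e) − 1.
Hence c = [m·(rr + e) − 1]/(1 − m) = [4.76 × (0.1725 + 0) − 1] / (1 − 4.76) ≈ 0.047580.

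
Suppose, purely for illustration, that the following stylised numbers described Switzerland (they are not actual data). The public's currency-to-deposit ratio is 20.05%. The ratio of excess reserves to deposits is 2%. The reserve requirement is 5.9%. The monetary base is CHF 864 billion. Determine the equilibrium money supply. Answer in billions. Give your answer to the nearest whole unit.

CHF 3711 billion

The money multiplier is m = (1 + c) / (rr + e + c) = (1 + 0.2005) / (0.059 + 0.02 + 0.2005) ≈ 4.2952.
So M = m × MB = 4.2952 × 864 = 3711.0528 billion.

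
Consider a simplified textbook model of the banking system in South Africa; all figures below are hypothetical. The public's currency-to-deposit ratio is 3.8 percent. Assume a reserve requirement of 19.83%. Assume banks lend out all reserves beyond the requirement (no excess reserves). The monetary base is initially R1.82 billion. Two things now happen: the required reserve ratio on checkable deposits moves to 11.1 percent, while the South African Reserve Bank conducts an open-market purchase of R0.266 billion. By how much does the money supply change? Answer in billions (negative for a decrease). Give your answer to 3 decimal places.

Before: m₁ = (1 + 0.038) / (0.1983 + 0.038) ≈ 4.39272, MB₁ = 1.82, so M₁ = 4.39272 × 1.82 ≈ 7.9948 billion.
After: m₂ = (1 + 0.038) / (0.111 + 0.038) ≈ 6.96644, MB₂ = 1.82 + 0.266 = 2.086, so M₂ = 6.96644 × 2.086 ≈ 14.532 billion.
ΔM = M₂ − M₁ = 14.532 − 7.9948 = 6.5372 billion.

R6.537 billion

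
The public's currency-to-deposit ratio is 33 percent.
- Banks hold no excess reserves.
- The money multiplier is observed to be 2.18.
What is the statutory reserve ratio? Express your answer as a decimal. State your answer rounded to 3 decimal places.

0.280

Using m = 2.18. Since m = (1 + c)/(c + rr + e), the denominator satisfies c + rr + e = (1 + c)/m = (1 + 0.33) / 2.18 ≈ 0.610092.
With c = 0.33 and e = 0, the statutory reserve ratio is 0.610092 − 0.33 − 0 = 0.280092.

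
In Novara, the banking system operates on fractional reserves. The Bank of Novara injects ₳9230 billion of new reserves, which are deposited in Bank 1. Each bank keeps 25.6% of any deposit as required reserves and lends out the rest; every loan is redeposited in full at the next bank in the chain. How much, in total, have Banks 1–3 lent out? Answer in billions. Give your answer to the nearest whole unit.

Bank i lends (1 − rr)^i of the original deposit: Bank 1 lends 9230·0.7440 = 6867.1200, Bank 2 lends 9230·0.7440² ≈ 5109.1373, and so on.
Summing a geometric series: total = 9230·[0.7440·(1 − 0.7440^3) / (1 − 0.7440)] ≈ 15777.4554 billion.

₳15777 billion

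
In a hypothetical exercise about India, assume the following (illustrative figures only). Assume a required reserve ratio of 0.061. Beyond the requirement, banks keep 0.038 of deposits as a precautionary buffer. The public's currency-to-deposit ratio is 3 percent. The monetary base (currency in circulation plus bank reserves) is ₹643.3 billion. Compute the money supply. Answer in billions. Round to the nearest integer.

₹5136 billion

The money multiplier is m = (1 + c) / (rr + e + c) = (1 + 0.03) / (0.061 + 0.038 + 0.03) ≈ 7.9845.
So M = m × MB = 7.9845 × 643.3 ≈ 5136.4288 billion.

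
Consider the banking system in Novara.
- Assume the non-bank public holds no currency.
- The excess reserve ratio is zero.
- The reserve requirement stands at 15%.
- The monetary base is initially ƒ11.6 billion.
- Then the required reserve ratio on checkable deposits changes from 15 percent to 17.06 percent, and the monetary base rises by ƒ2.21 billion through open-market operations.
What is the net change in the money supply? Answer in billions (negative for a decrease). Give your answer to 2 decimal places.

Before: m₁ = 1 / (0.15) ≈ 6.66667, MB₁ = 11.6, so M₁ = 6.66667 × 11.6 ≈ 77.3334 billion.
After: m₂ = 1 / (0.1706) ≈ 5.86166, MB₂ = 11.6 + 2.21 = 13.81, so M₂ = 5.86166 × 13.81 ≈ 80.9495 billion.
ΔM = M₂ − M₁ = 80.9495 − 77.3334 = 3.6161 billion.

ƒ3.62 billion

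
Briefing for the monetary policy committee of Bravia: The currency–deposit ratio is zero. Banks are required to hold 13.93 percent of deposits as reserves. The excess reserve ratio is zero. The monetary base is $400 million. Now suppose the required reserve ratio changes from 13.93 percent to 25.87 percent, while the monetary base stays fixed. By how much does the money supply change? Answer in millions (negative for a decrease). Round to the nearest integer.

Initially m₁ = 1 / (0.1393) ≈ 7.1788, so M₁ = 7.1788 × 400 = 2871.52 million.
After the change m₂ = 1 / (0.2587) ≈ 3.8655, so M₂ = 3.8655 × 400 = 1546.2 million.
ΔM = M₂ − M₁ = 1546.2 − 2871.52 = -1325.32 million.

-1325 million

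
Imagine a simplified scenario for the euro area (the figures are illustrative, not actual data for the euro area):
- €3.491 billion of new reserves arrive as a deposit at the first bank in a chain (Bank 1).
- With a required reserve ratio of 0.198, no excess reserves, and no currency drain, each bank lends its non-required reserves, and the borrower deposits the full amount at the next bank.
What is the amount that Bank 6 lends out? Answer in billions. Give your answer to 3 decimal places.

Each bank lends a fraction (1 − rr) = 0.8020 of the deposit it receives, so Bank 6 receives 3.491·0.8020^5 and lends 3.491·0.8020^6 ≈ 0.9290 billion.

€0.929 billion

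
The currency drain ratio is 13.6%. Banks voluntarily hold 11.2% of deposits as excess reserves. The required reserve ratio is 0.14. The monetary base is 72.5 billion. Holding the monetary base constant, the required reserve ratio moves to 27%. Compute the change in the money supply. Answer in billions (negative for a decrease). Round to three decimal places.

Initially m₁ = (1 + 0.136) / (0.14 + 0.112 + 0.136) ≈ 2.927835, so M₁ = 2.927835 × 72.5 ≈ 212.268 billion.
After the change m₂ = (1 + 0.136) / (0.27 + 0.112 + 0.136) ≈ 2.193050, so M₂ = 2.193050 × 72.5 ≈ 158.9961 billion.
ΔM = M₂ − M₁ = 158.9961 − 212.268 = -53.2719 billion.

-53.272 billion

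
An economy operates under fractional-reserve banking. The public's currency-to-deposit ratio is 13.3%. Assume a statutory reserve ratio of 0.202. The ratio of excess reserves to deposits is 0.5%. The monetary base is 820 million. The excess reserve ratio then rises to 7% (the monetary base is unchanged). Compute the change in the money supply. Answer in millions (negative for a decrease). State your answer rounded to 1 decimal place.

Initially m₁ = (1 + 0.133) / (0.202 + 0.005 + 0.133) ≈ 3.33235, so M₁ = 3.33235 × 820 = 2732.527 million.
After the change m₂ = (1 + 0.133) / (0.202 + 0.07 + 0.133) ≈ 2.79753, so M₂ = 2.79753 × 820 = 2293.9746 million.
ΔM = M₂ − M₁ = 2293.9746 − 2732.527 = -438.5524 million.

-438.6 million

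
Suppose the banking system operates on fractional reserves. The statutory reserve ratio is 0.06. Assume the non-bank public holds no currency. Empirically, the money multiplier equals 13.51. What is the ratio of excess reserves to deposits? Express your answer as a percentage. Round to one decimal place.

1.4%

Using m = 13.51. Since m = (1 + c)/(c + rr + e), the denominator satisfies c + rr + e = (1 + c)/m = (1 + 0) / 13.51 ≈ 0.074019.
With c = 0 and rr = 0.06, the ratio of excess reserves to deposits is 0.074019 − 0 − 0.06 = 0.014019.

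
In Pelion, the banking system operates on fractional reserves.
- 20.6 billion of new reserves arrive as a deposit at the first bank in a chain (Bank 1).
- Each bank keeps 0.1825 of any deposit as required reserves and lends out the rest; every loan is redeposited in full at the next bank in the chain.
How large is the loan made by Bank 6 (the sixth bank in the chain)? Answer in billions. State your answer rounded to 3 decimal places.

Each bank lends a fraction (1 − rr) = 0.8175 of the deposit it receives, so Bank 6 receives 20.6·0.8175^5 and lends 20.6·0.8175^6 ≈ 6.1488 billion.

6.149 billion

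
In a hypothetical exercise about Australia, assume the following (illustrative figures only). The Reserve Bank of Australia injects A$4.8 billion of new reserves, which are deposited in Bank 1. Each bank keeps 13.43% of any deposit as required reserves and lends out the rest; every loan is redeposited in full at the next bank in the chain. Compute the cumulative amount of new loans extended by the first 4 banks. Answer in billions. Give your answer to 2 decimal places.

A$13.56 billion

Bank i lends (1 − rr)^i of the original deposit: Bank 1 lends 4.8·0.8657 ≈ 4.1554, Bank 2 lends 4.8·0.8657² ≈ 3.5973, and so on.
Summing a geometric series: total = 4.8·[0.8657·(1 − 0.8657^4) / (1 − 0.8657)] ≈ 13.5628 billion.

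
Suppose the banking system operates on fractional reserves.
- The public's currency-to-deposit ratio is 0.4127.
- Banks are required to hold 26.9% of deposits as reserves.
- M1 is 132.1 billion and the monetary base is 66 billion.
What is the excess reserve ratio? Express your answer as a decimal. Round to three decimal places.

0.024

Using m = M/MB = 132.1/66 ≈ 2.001515. Since m = (1 + c)/(c + rr + e), the denominator satisfies c + rr + e = (1 + c)/m = (1 + 0.4127) / 2.001515 ≈ 0.705815.
With c = 0.4127 and rr = 0.269, the excess reserve ratio is 0.705815 − 0.4127 − 0.269 = 0.024115.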